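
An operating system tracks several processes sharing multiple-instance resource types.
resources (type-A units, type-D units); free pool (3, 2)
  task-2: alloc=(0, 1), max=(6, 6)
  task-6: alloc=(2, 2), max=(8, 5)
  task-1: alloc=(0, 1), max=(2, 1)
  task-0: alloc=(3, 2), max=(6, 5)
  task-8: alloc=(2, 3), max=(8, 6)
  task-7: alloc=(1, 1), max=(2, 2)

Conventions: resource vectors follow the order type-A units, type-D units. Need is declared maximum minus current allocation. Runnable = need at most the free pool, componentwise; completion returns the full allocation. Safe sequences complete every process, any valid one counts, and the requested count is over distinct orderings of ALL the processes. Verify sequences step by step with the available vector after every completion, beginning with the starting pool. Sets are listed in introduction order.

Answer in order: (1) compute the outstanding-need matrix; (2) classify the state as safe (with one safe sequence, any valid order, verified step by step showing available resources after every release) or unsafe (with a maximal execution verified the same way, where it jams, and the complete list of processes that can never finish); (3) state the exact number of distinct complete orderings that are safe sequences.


(1) Outstanding need per process (order type-A units, type-D units):
  task-2: (6, 5)
  task-6: (6, 3)
  task-1: (2, 0)
  task-0: (3, 3)
  task-8: (6, 3)
  task-7: (1, 1)
(2) SAFE, for example via the order task-1, task-0, task-2, task-8, task-7, task-6.
Key observation: the order's first zero-slack moment is task-0 ((3, 3) needed, (3, 3) free — a requested resource with nothing to spare).
Walking it through:
  pool = (3, 2)
  task-1: need (2, 0) fits (3, 2); releases (0, 1), pool now (3, 3)
  task-0: need (3, 3) fits (3, 3); releases (3, 2), pool now (6, 5)
  task-2: need (6, 5) fits (6, 5); releases (0, 1), pool now (6, 6)
  task-8: need (6, 3) fits (6, 6); releases (2, 3), pool now (8, 9)
  task-7: need (1, 1) fits (8, 9); releases (1, 1), pool now (9, 10)
  task-6: need (6, 3) fits (9, 10); releases (2, 2), pool now (11, 12)
(3) Exactly 60 of the possible complete orderings are safe sequences.


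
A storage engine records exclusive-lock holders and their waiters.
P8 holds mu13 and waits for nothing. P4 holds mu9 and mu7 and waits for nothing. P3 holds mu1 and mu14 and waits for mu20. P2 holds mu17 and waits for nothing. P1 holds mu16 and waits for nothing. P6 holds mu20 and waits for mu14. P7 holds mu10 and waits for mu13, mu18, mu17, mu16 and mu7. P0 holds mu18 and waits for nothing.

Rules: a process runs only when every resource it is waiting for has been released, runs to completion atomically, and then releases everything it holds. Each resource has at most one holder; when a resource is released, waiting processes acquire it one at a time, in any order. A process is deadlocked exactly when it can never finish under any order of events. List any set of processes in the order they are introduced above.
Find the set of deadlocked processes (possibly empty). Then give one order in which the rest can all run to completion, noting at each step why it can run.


The deadlocked set is P3 and P6.
Key observation: the wait chain closes on itself along P3 -> P6 -> P3; no other process is dragged down with it.
The rest can finish in the order P2, P0, P1, P8, P4, P7.
Walking it through:
  P2: no waits; runs immediately, freeing mu17
  P0: no waits; runs immediately, freeing mu18
  P1: no waits; runs immediately, freeing mu16
  P8: no waits; runs immediately, freeing mu13
  P4: no waits; runs immediately, freeing mu9 and mu7
  P7 waits on mu13, mu18, mu17, mu16 and mu7 — all released -> runs and releases mu10


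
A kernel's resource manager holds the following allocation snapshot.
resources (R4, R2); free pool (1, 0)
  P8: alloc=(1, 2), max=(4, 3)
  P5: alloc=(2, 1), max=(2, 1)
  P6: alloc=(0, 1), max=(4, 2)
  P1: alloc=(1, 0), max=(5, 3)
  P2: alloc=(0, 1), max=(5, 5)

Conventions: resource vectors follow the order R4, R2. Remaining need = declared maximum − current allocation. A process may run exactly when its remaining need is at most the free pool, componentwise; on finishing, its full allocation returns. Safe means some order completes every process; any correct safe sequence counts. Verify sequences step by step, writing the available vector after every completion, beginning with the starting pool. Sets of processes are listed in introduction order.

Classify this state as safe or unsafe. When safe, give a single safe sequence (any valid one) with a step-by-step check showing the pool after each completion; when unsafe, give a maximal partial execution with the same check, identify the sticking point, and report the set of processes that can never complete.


SAFE, for example via the order P5, P8, P1, P6, P2.
Key observation: the first exact fit in this order is P8 — it needs (3, 1) with (3, 1) free, meeting a requested resource to the last unit.
Check, step by step:
  pool = (1, 0)
  P5 needs (0, 0) <= (1, 0) -> finishes; pool += (2, 1) = (3, 1)
  P8 needs (3, 1) <= (3, 1) -> finishes; pool += (1, 2) = (4, 3)
  P1 needs (4, 3) <= (4, 3) -> finishes; pool += (1, 0) = (5, 3)
  P6 needs (4, 1) <= (5, 3) -> finishes; pool += (0, 1) = (5, 4)
  P2 needs (5, 4) <= (5, 4) -> finishes; pool += (0, 1) = (5, 5)


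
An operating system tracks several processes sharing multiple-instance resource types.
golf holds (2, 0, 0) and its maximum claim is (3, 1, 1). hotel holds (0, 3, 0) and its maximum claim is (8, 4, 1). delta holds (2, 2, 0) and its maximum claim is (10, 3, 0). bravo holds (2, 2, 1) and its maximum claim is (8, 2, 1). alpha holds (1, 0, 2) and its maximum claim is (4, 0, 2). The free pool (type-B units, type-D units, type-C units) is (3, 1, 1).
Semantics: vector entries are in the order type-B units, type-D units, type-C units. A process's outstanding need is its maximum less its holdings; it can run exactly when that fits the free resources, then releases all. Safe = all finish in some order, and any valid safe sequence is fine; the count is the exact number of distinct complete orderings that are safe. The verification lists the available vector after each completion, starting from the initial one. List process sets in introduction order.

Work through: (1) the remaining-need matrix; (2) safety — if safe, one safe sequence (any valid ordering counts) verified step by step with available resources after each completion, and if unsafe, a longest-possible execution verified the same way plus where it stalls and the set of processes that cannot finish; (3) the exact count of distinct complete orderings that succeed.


(1) Need matrix, components ordered type-B units, type-D units, type-C units:
  golf: (1, 1, 1)
  hotel: (8, 1, 1)
  delta: (8, 1, 0)
  bravo: (6, 0, 0)
  alpha: (3, 0, 0)
(2) SAFE, for example via the order golf, alpha, bravo, delta, hotel.
Key observation: golf is the earliest step where a requested resource binds exactly: need (1, 1, 1), pool (3, 1, 1) at its turn.
Walking it through:
  pool = (3, 1, 1)
  golf needs (1, 1, 1) <= (3, 1, 1) -> finishes; pool += (2, 0, 0) = (5, 1, 1)
  alpha needs (3, 0, 0) <= (5, 1, 1) -> finishes; pool += (1, 0, 2) = (6, 1, 3)
  bravo needs (6, 0, 0) <= (6, 1, 3) -> finishes; pool += (2, 2, 1) = (8, 3, 4)
  delta needs (8, 1, 0) <= (8, 3, 4) -> finishes; pool += (2, 2, 0) = (10, 5, 4)
  hotel needs (8, 1, 1) <= (10, 5, 4) -> finishes; pool += (0, 3, 0) = (10, 8, 4)
(3) The exact count: 4 of the possible complete orderings are safe sequences.


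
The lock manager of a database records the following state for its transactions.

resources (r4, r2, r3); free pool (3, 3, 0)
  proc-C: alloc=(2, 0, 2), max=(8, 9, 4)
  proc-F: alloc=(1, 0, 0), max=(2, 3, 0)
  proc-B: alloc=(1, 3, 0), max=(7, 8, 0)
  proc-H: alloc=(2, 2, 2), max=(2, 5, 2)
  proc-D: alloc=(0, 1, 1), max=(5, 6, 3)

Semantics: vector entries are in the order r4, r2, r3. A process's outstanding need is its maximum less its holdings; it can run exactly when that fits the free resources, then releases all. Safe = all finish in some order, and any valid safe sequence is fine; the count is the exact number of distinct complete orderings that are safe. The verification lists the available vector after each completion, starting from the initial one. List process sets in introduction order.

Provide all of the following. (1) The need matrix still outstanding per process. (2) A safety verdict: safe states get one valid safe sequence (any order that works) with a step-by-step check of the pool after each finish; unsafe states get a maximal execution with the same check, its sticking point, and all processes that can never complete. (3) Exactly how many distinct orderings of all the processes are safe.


(1) Outstanding need per process (order r4, r2, r3):
  proc-C: (6, 9, 2)
  proc-F: (1, 3, 0)
  proc-B: (6, 5, 0)
  proc-H: (0, 3, 0)
  proc-D: (5, 5, 2)
(2) SAFE. One safe sequence: proc-H, proc-D, proc-F, proc-B, proc-C.
Key observation: the order's first zero-slack moment is proc-H ((0, 3, 0) needed, (3, 3, 0) free — a requested resource with nothing to spare).
Verifying each step:
  pool = (3, 3, 0)
  proc-H: need (0, 3, 0) fits (3, 3, 0); releases (2, 2, 2), pool now (5, 5, 2)
  proc-D: need (5, 5, 2) fits (5, 5, 2); releases (0, 1, 1), pool now (5, 6, 3)
  proc-F: need (1, 3, 0) fits (5, 6, 3); releases (1, 0, 0), pool now (6, 6, 3)
  proc-B: need (6, 5, 0) fits (6, 6, 3); releases (1, 3, 0), pool now (7, 9, 3)
  proc-C: need (6, 9, 2) fits (7, 9, 3); releases (2, 0, 2), pool now (9, 9, 5)
(3) Exactly 5 of the possible complete orderings are safe sequences.


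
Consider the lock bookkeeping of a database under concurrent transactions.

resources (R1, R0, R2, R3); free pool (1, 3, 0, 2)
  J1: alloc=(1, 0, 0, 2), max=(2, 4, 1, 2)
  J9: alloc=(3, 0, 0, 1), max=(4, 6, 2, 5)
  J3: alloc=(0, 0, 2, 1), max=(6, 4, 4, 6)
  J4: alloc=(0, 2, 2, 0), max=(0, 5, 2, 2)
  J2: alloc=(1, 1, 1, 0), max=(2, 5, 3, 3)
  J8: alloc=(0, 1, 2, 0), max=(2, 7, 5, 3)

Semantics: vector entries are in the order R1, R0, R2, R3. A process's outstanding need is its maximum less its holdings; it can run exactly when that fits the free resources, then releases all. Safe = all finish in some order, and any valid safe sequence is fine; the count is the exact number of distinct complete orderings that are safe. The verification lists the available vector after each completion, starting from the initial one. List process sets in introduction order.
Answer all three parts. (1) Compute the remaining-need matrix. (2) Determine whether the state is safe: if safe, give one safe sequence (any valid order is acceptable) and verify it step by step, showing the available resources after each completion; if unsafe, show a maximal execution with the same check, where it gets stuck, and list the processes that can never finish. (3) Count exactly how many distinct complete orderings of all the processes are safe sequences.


(1) Remaining need (order R1, R0, R2, R3):
  J1: (1, 4, 1, 0)
  J9: (1, 6, 2, 4)
  J3: (6, 4, 2, 5)
  J4: (0, 3, 0, 2)
  J2: (1, 4, 2, 3)
  J8: (2, 6, 3, 3)
(2) SAFE, for example via the order J4, J1, J2, J9, J3, J8.
Key observation: the first exact fit in this order is J4 — it needs (0, 3, 0, 2) with (1, 3, 0, 2) free, meeting a requested resource to the last unit.
Check, step by step:
  pool = (1, 3, 0, 2)
  run J4 (needs (0, 3, 0, 2), free (1, 3, 0, 2)); after release of (0, 2, 2, 0) the pool is (1, 5, 2, 2)
  run J1 (needs (1, 4, 1, 0), free (1, 5, 2, 2)); after release of (1, 0, 0, 2) the pool is (2, 5, 2, 4)
  run J2 (needs (1, 4, 2, 3), free (2, 5, 2, 4)); after release of (1, 1, 1, 0) the pool is (3, 6, 3, 4)
  run J9 (needs (1, 6, 2, 4), free (3, 6, 3, 4)); after release of (3, 0, 0, 1) the pool is (6, 6, 3, 5)
  run J3 (needs (6, 4, 2, 5), free (6, 6, 3, 5)); after release of (0, 0, 2, 1) the pool is (6, 6, 5, 6)
  run J8 (needs (2, 6, 3, 3), free (6, 6, 5, 6)); after release of (0, 1, 2, 0) the pool is (6, 7, 7, 6)
(3) The exact count: 3 of the possible complete orderings are safe sequences.


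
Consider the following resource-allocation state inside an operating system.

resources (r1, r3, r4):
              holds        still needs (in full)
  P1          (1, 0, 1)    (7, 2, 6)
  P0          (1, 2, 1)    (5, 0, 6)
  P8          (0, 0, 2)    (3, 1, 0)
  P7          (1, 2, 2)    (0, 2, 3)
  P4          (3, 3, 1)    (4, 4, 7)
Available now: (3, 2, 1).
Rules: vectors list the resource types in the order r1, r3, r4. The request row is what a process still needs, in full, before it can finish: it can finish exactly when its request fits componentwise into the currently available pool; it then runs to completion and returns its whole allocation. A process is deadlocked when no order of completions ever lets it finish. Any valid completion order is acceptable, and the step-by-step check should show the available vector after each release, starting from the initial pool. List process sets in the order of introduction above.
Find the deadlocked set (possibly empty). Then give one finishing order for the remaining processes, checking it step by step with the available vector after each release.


The deadlocked set is P1, P0 and P4.
Key observation: once P8, P7 finish, the pool peaks at (4, 4, 5) — and every remaining process still needs more r4 than that.
The rest can finish in the order P8, P7. Verifying each step:
  pool = (3, 2, 1)
  P8 needs (3, 1, 0) <= (3, 2, 1) -> finishes; pool += (0, 0, 2) = (3, 2, 3)
  P7 needs (0, 2, 3) <= (3, 2, 3) -> finishes; pool += (1, 2, 2) = (4, 4, 5)
None of the blocked processes ever fits:
  P1 still needs (7, 2, 6) but only (4, 4, 5) is free — short on r1 and r4
  P0 still needs (5, 0, 6) but only (4, 4, 5) is free — short on r1 and r4
  P4 still needs (4, 4, 7) but only (4, 4, 5) is free — short on r4


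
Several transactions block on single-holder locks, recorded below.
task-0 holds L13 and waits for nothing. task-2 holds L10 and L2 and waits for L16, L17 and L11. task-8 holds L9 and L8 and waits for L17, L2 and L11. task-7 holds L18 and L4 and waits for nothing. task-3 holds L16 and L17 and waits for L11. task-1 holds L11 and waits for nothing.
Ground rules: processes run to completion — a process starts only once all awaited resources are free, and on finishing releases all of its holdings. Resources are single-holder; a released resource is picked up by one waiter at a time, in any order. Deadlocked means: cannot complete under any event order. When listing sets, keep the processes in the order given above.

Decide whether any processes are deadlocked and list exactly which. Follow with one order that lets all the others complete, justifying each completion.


No process is deadlocked.
Key observation: every chain of waits terminates; starting from the processes that wait on nothing, all the rest unlock in turn.
A valid finishing order for the others: task-1, task-3, task-0, task-7, task-2, task-8.
Verifying each step:
  run task-1 (it waits on nothing); releases L11
  task-3: everything it awaited (L11) is free; runs, freeing L16 and L17
  run task-0 (it waits on nothing); releases L13
  run task-7 (it waits on nothing); releases L18 and L4
  task-2: everything it awaited (L16, L17 and L11) is free; runs, freeing L10 and L2
  task-8: everything it awaited (L17, L2 and L11) is free; runs, freeing L9 and L8


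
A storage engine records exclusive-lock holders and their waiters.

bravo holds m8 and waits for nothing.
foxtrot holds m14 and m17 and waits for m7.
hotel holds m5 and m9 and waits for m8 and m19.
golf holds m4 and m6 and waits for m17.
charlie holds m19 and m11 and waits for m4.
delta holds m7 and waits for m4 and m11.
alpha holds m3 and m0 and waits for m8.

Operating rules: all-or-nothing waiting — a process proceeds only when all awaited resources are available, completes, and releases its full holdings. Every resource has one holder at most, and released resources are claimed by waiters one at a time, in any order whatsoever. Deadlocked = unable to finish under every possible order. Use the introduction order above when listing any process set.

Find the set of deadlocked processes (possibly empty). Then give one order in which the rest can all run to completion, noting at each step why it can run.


Deadlocked set: foxtrot, hotel, golf, charlie and delta.
Key observation: the cycle foxtrot -> delta -> golf -> foxtrot can never break — each member waits on the next; charlie is caught in further circular waits and hotel waits into the deadlock from upstream.
A valid finishing order for the others: bravo, alpha.
Check, step by step:
  bravo waits on nothing -> runs at once and releases m8
  run alpha (all its waits — m8 — are resolved); releases m3 and m0


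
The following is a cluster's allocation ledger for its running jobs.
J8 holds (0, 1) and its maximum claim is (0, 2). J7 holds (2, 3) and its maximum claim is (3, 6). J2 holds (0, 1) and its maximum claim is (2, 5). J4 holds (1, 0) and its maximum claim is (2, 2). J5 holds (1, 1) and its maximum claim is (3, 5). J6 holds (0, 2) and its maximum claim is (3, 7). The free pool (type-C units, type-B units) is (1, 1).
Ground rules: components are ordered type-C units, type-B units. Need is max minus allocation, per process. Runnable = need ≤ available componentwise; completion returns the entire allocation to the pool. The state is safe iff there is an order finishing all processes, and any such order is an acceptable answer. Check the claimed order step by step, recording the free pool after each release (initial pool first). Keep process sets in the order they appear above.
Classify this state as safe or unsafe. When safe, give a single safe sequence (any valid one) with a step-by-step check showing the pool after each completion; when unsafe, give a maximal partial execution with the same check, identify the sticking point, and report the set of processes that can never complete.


The state is UNSAFE.
Key observation: the wall is type-B units: completing J8, J4 brings the pool only to (2, 2), and all the rest need more.
Going as far as possible: J8, J4; after that, nothing fits. Walking it through:
  pool = (1, 1)
  run J8 (needs (0, 1), free (1, 1)); after release of (0, 1) the pool is (1, 2)
  run J4 (needs (1, 2), free (1, 2)); after release of (1, 0) the pool is (2, 2)
  J7 cannot run: need (1, 3) vs free (2, 2) (insufficient type-B units)
  J2 cannot run: need (2, 4) vs free (2, 2) (insufficient type-B units)
  J5 cannot run: need (2, 4) vs free (2, 2) (insufficient type-B units)
  J6 cannot run: need (3, 5) vs free (2, 2) (insufficient type-C units and type-B units)
Processes that can never finish: J7, J2, J5 and J6.


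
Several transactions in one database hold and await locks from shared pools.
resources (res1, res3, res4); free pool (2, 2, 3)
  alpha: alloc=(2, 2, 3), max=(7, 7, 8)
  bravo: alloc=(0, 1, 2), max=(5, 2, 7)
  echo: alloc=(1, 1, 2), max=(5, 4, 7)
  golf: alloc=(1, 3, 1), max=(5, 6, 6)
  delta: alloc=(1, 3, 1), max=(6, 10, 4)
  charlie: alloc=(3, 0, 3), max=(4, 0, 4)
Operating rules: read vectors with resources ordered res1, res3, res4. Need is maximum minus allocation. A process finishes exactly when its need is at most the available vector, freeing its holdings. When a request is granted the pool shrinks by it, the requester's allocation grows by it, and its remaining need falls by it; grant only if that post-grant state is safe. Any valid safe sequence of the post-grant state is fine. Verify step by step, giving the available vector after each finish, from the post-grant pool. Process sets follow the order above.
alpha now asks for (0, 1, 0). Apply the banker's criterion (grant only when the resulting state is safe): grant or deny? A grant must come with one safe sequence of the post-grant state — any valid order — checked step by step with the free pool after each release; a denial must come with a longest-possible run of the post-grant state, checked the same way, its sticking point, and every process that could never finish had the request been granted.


DENY. Granting would leave the state unsafe.
Key observation: the wall is res3: completing charlie, bravo brings the pool only to (5, 2, 8), and all the rest need more.
On the post-grant state, charlie, bravo is a maximal run — nothing extends it. Step-by-step check:
  pool = (2, 1, 3)
  run charlie (needs (1, 0, 1), free (2, 1, 3)); after release of (3, 0, 3) the pool is (5, 1, 6)
  run bravo (needs (5, 1, 5), free (5, 1, 6)); after release of (0, 1, 2) the pool is (5, 2, 8)
  alpha still needs (5, 4, 5) but only (5, 2, 8) is free — short on res3
  echo still needs (4, 3, 5) but only (5, 2, 8) is free — short on res3
  golf still needs (4, 3, 5) but only (5, 2, 8) is free — short on res3
  delta still needs (5, 7, 3) but only (5, 2, 8) is free — short on res3
Post-grant, the permanently blocked set is alpha, echo, golf and delta.


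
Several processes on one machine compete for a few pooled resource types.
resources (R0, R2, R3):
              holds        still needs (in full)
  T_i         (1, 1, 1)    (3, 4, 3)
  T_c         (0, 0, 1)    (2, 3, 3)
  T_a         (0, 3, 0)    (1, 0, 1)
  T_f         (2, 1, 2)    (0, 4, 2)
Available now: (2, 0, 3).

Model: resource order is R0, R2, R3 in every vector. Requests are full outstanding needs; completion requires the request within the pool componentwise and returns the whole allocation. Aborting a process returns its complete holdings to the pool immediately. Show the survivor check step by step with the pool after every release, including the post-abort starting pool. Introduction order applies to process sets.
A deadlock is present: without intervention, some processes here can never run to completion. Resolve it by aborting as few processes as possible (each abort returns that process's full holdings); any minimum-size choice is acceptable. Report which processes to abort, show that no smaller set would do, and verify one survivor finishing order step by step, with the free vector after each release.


Minimum abort set: T_i.
Key observation: T_f had no path to completion before; after the abort of T_i ((1, 1, 1) returned), step 2 is where it fits.
Minimality: the empty abort set fails — the state is deadlocked as it stands.
One survivor order: T_a, T_f, T_c. Verifying each step (post-abort pool first):
  pool = (3, 1, 4)
  T_a needs (1, 0, 1) <= (3, 1, 4) -> finishes; pool += (0, 3, 0) = (3, 4, 4)
  T_f needs (0, 4, 2) <= (3, 4, 4) -> finishes; pool += (2, 1, 2) = (5, 5, 6)
  T_c needs (2, 3, 3) <= (5, 5, 6) -> finishes; pool += (0, 0, 1) = (5, 5, 7)


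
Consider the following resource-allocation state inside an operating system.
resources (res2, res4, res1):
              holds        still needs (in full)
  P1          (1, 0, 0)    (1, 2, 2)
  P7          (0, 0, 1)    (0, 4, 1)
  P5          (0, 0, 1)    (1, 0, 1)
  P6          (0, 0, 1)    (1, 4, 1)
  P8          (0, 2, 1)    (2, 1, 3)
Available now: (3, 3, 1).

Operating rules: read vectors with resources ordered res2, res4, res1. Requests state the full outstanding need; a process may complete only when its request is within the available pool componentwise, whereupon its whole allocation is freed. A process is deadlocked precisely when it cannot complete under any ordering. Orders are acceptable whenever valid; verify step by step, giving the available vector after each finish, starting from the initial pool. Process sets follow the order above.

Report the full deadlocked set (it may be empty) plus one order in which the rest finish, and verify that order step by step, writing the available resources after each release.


Deadlocked: P7, P6 and P8.
Key observation: after P5, P1 the pool peaks at (4, 3, 2), and each blocked process is short somewhere: P7 on res4; P6 on res4; P8 on res1.
The rest can finish in the order P5, P1. Verifying each step:
  pool = (3, 3, 1)
  P5: need (1, 0, 1) fits (3, 3, 1); releases (0, 0, 1), pool now (3, 3, 2)
  P1: need (1, 2, 2) fits (3, 3, 2); releases (1, 0, 0), pool now (4, 3, 2)
The stuck group stays short no matter what:
  P7 cannot run: need (0, 4, 1) vs free (4, 3, 2) (insufficient res4)
  P6 cannot run: need (1, 4, 1) vs free (4, 3, 2) (insufficient res4)
  P8 cannot run: need (2, 1, 3) vs free (4, 3, 2) (insufficient res1)


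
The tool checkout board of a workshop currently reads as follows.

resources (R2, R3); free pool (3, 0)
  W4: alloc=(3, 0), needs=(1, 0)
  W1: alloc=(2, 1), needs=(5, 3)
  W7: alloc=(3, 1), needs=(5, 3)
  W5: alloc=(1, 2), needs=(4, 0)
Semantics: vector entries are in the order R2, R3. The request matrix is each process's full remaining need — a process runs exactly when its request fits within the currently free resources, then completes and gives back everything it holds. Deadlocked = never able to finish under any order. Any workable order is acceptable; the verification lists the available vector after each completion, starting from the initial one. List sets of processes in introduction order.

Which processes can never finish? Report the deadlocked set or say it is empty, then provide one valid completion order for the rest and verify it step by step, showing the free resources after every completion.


The deadlocked set is W1 and W7.
Key observation: the wall is R3: completing W4, W5 brings the pool only to (7, 2), and all the rest need more.
One completion order for the rest: W4, W5. Walking it through:
  pool = (3, 0)
  W4 needs (1, 0) <= (3, 0) -> finishes; pool += (3, 0) = (6, 0)
  W5 needs (4, 0) <= (6, 0) -> finishes; pool += (1, 2) = (7, 2)
None of the blocked processes ever fits:
  W1 still needs (5, 3) but only (7, 2) is free — short on R3
  W7 still needs (5, 3) but only (7, 2) is free — short on R3


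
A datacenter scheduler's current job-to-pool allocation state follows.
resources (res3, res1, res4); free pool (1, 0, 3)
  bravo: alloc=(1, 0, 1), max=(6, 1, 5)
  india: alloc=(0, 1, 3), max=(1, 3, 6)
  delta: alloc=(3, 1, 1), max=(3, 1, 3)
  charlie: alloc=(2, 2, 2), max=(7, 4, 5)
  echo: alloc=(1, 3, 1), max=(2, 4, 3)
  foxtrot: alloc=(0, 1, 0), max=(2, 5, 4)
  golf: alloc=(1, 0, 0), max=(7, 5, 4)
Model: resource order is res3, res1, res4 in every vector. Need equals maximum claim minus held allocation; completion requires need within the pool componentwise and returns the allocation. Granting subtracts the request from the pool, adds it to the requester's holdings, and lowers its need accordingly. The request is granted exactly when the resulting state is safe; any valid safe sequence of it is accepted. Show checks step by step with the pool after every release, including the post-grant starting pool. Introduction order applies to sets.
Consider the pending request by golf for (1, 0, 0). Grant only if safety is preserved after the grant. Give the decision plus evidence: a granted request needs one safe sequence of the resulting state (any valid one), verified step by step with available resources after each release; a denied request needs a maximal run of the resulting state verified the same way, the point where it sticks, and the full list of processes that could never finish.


DENY: after the grant no complete ordering would exist.
Key observation: delta, echo, foxtrot, india can finish, but then (4, 6, 8) is all there is, and the blocked group's res3 demands exceed it.
Pretend the grant happened; the run delta, echo, foxtrot, india goes as far as possible. Walking it through:
  pool = (0, 0, 3)
  run delta (needs (0, 0, 2), free (0, 0, 3)); after release of (3, 1, 1) the pool is (3, 1, 4)
  run echo (needs (1, 1, 2), free (3, 1, 4)); after release of (1, 3, 1) the pool is (4, 4, 5)
  run foxtrot (needs (2, 4, 4), free (4, 4, 5)); after release of (0, 1, 0) the pool is (4, 5, 5)
  run india (needs (1, 2, 3), free (4, 5, 5)); after release of (0, 1, 3) the pool is (4, 6, 8)
  bravo still needs (5, 1, 4) but only (4, 6, 8) is free — short on res3
  charlie still needs (5, 2, 3) but only (4, 6, 8) is free — short on res3
  golf still needs (5, 5, 4) but only (4, 6, 8) is free — short on res3
Post-grant, the permanently blocked set is bravo, charlie and golf.


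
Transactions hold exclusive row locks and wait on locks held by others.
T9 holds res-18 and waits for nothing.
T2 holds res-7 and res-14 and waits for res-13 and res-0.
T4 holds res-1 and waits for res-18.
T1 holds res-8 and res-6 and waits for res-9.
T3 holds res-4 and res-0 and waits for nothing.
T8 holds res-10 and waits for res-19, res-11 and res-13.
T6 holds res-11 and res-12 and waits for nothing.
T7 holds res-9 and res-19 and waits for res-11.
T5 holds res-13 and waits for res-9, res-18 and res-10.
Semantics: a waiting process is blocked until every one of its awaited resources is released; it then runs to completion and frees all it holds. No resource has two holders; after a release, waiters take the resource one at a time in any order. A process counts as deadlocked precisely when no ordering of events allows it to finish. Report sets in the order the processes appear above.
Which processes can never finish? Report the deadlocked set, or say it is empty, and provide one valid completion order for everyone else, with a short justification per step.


Deadlocked: T2, T8 and T5.
Key observation: the loop T5 -> T8 -> T5 blocks itself forever; T2 waits into the deadlock from upstream.
The rest can finish in the order T3, T9, T4, T6, T7, T1.
Step-by-step check:
  T3: no waits; runs immediately, freeing res-4 and res-0
  T9: no waits; runs immediately, freeing res-18
  run T4 (all its waits — res-18 — are resolved); releases res-1
  T6: no waits; runs immediately, freeing res-11 and res-12
  run T7 (all its waits — res-11 — are resolved); releases res-9 and res-19
  run T1 (all its waits — res-9 — are resolved); releases res-8 and res-6


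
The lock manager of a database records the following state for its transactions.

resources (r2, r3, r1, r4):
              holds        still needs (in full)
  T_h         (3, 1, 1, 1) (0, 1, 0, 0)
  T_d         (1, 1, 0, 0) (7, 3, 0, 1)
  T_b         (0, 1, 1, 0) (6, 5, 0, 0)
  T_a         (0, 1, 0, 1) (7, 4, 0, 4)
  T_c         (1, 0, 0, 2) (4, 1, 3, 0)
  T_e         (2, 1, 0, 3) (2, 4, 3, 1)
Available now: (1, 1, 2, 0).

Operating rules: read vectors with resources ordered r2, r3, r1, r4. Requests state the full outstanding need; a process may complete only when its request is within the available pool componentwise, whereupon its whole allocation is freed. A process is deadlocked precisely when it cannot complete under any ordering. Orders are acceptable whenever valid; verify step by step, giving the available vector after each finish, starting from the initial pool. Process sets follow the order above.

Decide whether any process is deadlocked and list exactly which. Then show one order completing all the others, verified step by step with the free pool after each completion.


The deadlocked set is T_d, T_b, T_a and T_e.
Key observation: even finishing T_h, T_c leaves just (5, 2, 3, 3) free — too little r3 for any of the remaining processes.
A valid finishing order for the others: T_h, T_c. Walking it through:
  pool = (1, 1, 2, 0)
  run T_h (needs (0, 1, 0, 0), free (1, 1, 2, 0)); after release of (3, 1, 1, 1) the pool is (4, 2, 3, 1)
  run T_c (needs (4, 1, 3, 0), free (4, 2, 3, 1)); after release of (1, 0, 0, 2) the pool is (5, 2, 3, 3)
The stuck group stays short no matter what:
  blocked: T_d wants (7, 3, 0, 1), pool (5, 2, 3, 3) — not enough r2 and r3
  blocked: T_b wants (6, 5, 0, 0), pool (5, 2, 3, 3) — not enough r2 and r3
  blocked: T_a wants (7, 4, 0, 4), pool (5, 2, 3, 3) — not enough r2, r3 and r4
  blocked: T_e wants (2, 4, 3, 1), pool (5, 2, 3, 3) — not enough r3


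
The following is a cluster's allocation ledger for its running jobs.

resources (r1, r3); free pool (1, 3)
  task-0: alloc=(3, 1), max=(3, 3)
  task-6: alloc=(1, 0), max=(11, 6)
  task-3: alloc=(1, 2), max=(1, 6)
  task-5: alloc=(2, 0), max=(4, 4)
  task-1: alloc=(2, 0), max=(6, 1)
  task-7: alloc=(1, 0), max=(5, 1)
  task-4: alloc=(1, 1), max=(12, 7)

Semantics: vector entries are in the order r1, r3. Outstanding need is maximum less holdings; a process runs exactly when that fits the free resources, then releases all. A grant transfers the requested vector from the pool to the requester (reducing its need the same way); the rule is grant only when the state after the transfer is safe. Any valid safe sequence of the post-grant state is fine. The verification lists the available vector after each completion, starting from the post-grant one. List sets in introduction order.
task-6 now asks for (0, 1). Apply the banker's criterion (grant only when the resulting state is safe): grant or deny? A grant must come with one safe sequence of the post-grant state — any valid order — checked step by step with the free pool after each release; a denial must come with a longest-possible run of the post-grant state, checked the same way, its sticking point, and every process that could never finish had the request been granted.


DENY — the pretend-granted state is unsafe.
Key observation: r3 is the bottleneck — with task-0, task-7, task-1 done the pool holds (7, 3), short of every remaining need.
On the post-grant state, task-0, task-7, task-1 is a maximal run — nothing extends it. Walking it through:
  pool = (1, 2)
  task-0 needs (0, 2) <= (1, 2) -> finishes; pool += (3, 1) = (4, 3)
  task-7 needs (4, 1) <= (4, 3) -> finishes; pool += (1, 0) = (5, 3)
  task-1 needs (4, 1) <= (5, 3) -> finishes; pool += (2, 0) = (7, 3)
  blocked: task-6 wants (10, 5), pool (7, 3) — not enough r1 and r3
  blocked: task-3 wants (0, 4), pool (7, 3) — not enough r3
  blocked: task-5 wants (2, 4), pool (7, 3) — not enough r3
  blocked: task-4 wants (11, 6), pool (7, 3) — not enough r1 and r3
Processes that could never finish after the grant: task-6, task-3, task-5 and task-4.


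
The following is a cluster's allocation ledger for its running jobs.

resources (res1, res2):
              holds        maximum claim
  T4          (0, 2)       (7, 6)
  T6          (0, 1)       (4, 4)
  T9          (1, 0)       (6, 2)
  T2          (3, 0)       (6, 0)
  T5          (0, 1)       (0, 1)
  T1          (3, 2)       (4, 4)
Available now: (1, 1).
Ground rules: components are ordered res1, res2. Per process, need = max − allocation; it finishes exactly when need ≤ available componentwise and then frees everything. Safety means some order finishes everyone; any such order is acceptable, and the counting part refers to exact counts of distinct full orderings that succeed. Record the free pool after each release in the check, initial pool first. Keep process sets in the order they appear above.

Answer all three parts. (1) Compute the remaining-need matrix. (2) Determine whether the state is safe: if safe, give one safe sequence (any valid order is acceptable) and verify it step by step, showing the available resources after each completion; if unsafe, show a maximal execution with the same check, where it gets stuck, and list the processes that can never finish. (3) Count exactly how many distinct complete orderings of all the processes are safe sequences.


(1) Remaining need (order res1, res2):
  T4: (7, 4)
  T6: (4, 3)
  T9: (5, 2)
  T2: (3, 0)
  T5: (0, 0)
  T1: (1, 2)
(2) SAFE. One safe sequence: T5, T1, T2, T6, T4, T9.
Key observation: T1 marks the first exact bind of the order: its need (1, 2) fits the free (1, 2) with zero slack on a requested resource.
Step-by-step check:
  pool = (1, 1)
  run T5 (needs (0, 0), free (1, 1)); after release of (0, 1) the pool is (1, 2)
  run T1 (needs (1, 2), free (1, 2)); after release of (3, 2) the pool is (4, 4)
  run T2 (needs (3, 0), free (4, 4)); after release of (3, 0) the pool is (7, 4)
  run T6 (needs (4, 3), free (7, 4)); after release of (0, 1) the pool is (7, 5)
  run T4 (needs (7, 4), free (7, 5)); after release of (0, 2) the pool is (7, 7)
  run T9 (needs (5, 2), free (7, 7)); after release of (1, 0) the pool is (8, 7)
(3) The exact count: 8 of the possible complete orderings are safe sequences.


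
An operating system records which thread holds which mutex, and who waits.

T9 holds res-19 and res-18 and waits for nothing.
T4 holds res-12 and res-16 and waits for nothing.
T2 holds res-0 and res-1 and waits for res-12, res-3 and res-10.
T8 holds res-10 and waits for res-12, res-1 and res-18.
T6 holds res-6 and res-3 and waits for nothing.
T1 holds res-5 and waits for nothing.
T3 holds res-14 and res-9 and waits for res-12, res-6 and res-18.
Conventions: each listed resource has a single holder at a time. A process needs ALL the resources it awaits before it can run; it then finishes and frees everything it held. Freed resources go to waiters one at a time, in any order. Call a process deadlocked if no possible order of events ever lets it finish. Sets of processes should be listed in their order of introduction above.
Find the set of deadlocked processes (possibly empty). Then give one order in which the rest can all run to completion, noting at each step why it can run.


The deadlocked set is T2 and T8.
Key observation: the loop T2 -> T8 -> T2 blocks itself forever; no other process is dragged down with it.
One completion order for the rest: T6, T4, T1, T9, T3.
Step-by-step check:
  T6 waits on nothing -> runs at once and releases res-6 and res-3
  T4 waits on nothing -> runs at once and releases res-12 and res-16
  T1 waits on nothing -> runs at once and releases res-5
  T9 waits on nothing -> runs at once and releases res-19 and res-18
  T3: everything it awaited (res-12, res-6 and res-18) is free; runs, freeing res-14 and res-9


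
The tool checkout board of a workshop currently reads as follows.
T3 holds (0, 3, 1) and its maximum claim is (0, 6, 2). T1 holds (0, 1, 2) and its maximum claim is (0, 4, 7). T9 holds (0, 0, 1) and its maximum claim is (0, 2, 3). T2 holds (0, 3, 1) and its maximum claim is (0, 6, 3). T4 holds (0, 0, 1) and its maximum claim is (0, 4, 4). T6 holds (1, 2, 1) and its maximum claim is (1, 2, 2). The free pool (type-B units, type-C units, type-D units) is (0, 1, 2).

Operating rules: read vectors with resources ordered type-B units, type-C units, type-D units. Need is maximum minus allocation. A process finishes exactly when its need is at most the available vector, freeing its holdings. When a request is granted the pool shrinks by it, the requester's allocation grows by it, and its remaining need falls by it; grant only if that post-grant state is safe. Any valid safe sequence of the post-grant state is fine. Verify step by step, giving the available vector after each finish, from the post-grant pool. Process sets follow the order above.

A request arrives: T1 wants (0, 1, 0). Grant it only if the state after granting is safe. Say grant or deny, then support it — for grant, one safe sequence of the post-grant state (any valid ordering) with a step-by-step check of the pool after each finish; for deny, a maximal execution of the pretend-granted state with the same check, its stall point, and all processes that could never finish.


DENY — the pretend-granted state is unsafe.
Key observation: after T6, T9 the pool peaks at (1, 2, 4), and each blocked process is short somewhere: T3 on type-C units; T1 on type-D units; T2 on type-C units; T4 on type-C units.
After a pretend grant, a maximal execution: T6, T9 — then nothing else fits. Step-by-step check:
  pool = (0, 0, 2)
  T6: need (0, 0, 1) fits (0, 0, 2); releases (1, 2, 1), pool now (1, 2, 3)
  T9: need (0, 2, 2) fits (1, 2, 3); releases (0, 0, 1), pool now (1, 2, 4)
  T3 cannot run: need (0, 3, 1) vs free (1, 2, 4) (insufficient type-C units)
  T1 cannot run: need (0, 2, 5) vs free (1, 2, 4) (insufficient type-D units)
  T2 cannot run: need (0, 3, 2) vs free (1, 2, 4) (insufficient type-C units)
  T4 cannot run: need (0, 4, 3) vs free (1, 2, 4) (insufficient type-C units)
Processes that could never finish after the grant: T3, T1, T2 and T4.


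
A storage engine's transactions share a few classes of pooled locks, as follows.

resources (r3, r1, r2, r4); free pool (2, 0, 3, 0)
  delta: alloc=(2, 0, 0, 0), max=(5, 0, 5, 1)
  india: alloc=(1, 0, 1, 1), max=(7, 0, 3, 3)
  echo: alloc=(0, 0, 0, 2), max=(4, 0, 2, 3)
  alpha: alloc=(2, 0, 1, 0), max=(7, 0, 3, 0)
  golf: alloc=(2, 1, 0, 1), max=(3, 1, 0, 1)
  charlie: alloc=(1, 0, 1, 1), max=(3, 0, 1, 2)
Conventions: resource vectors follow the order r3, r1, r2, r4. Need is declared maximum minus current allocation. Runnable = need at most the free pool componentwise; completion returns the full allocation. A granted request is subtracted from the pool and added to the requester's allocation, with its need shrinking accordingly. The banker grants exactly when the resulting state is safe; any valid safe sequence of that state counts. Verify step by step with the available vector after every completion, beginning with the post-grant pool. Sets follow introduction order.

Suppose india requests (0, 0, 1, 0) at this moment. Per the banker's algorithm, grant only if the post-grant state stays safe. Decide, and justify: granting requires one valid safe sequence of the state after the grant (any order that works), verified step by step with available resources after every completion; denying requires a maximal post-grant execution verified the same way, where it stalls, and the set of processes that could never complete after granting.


GRANT — the state after the grant stays safe, e.g. via golf, charlie, alpha, echo, india, delta.
Key observation: post-grant, (2, 0, 2, 0) remains, and an order beginning with golf completes everyone.
Check on the post-grant state, step by step:
  pool = (2, 0, 2, 0)
  golf: need (1, 0, 0, 0) fits (2, 0, 2, 0); releases (2, 1, 0, 1), pool now (4, 1, 2, 1)
  charlie: need (2, 0, 0, 1) fits (4, 1, 2, 1); releases (1, 0, 1, 1), pool now (5, 1, 3, 2)
  alpha: need (5, 0, 2, 0) fits (5, 1, 3, 2); releases (2, 0, 1, 0), pool now (7, 1, 4, 2)
  echo: need (4, 0, 2, 1) fits (7, 1, 4, 2); releases (0, 0, 0, 2), pool now (7, 1, 4, 4)
  india: need (6, 0, 1, 2) fits (7, 1, 4, 4); releases (1, 0, 2, 1), pool now (8, 1, 6, 5)
  delta: need (3, 0, 5, 1) fits (8, 1, 6, 5); releases (2, 0, 0, 0), pool now (10, 1, 6, 5)
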